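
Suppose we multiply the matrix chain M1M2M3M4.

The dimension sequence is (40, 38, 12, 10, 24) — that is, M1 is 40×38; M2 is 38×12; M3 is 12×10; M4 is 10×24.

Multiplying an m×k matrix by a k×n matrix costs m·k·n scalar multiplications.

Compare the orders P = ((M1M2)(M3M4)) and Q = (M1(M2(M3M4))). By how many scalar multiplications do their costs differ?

Order P = ((M1M2)(M3M4)): (M1M2): 40×38 by 38×12 → 40×12, cost 40·38·12 = 18240; (M3M4): 12×10 by 10×24 → 12×24, cost 12·10·24 = 2880; ((M1M2)(M3M4)): 40×12 by 12×24 → 40×24, cost 40·12·24 = 11520; cumulative 32640. Total 32640.
Order Q = (M1(M2(M3M4))): (M3M4): 12×10 by 10×24 → 12×24, cost 12·10·24 = 2880; (M2(M3M4)): 38×12 by 12×24 → 38×24, cost 38·12·24 = 10944; cumulative 13824; (M1(M2(M3M4))): 40×38 by 38×24 → 40×24, cost 40·38·24 = 36480; cumulative 50304. Total 50304.
Difference: |32640 − 50304| = 17664.

17664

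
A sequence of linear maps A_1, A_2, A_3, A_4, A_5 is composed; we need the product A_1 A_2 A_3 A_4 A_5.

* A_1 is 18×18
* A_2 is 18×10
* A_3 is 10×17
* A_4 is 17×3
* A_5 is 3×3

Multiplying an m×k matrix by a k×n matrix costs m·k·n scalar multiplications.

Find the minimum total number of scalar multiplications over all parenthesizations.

2112

Adjacent pairs: A_1A_2 = 18·18·10 = 3240; A_2A_3 = 18·10·17 = 3060; A_3A_4 = 10·17·3 = 510; A_4A_5 = 17·3·3 = 153.
Length 3: A_1..A_3: k=1: 0+3060+18·18·17=8568; k=2: 3240+0+18·10·17=6300 → min 6300 | A_2..A_4: k=2: 0+510+18·10·3=1050; k=3: 3060+0+18·17·3=3978 → min 1050 | A_3..A_5: k=3: 0+153+10·17·3=663; k=4: 510+0+10·3·3=600 → min 600.
Length 4: A_1..A_4: k=1: 0+1050+18·18·3=2022; k=2: 3240+510+18·10·3=4290; k=3: 6300+0+18·17·3=7218 → min 2022 | A_2..A_5: k=2: 0+600+18·10·3=1140; k=3: 3060+153+18·17·3=4131; k=4: 1050+0+18·3·3=1212 → min 1140.
Length 5: A_1..A_5: k=1: 0+1140+18·18·3=2112; k=2: 3240+600+18·10·3=4380; k=3: 6300+153+18·17·3=7371; k=4: 2022+0+18·3·3=2184 → min 2112.
Optimal order: (A_1 (A_2 ((A_3 A_4) A_5))) with cost 2112.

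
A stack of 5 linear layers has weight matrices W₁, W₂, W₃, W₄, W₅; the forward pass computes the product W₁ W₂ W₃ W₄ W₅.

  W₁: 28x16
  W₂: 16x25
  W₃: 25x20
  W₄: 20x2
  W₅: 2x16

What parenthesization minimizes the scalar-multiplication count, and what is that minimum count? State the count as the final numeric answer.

3592

Adjacent pairs: W₁W₂ = 28·16·25 = 11200; W₂W₃ = 16·25·20 = 8000; W₃W₄ = 25·20·2 = 1000; W₄W₅ = 20·2·16 = 640.
Length 3: W₁..W₃: k=1: 0+8000+28·16·20=16960; k=2: 11200+0+28·25·20=25200 → min 16960 | W₂..W₄: k=2: 0+1000+16·25·2=1800; k=3: 8000+0+16·20·2=8640 → min 1800 | W₃..W₅: k=3: 0+640+25·20·16=8640; k=4: 1000+0+25·2·16=1800 → min 1800.
Length 4: W₁..W₄: k=1: 0+1800+28·16·2=2696; k=2: 11200+1000+28·25·2=13600; k=3: 16960+0+28·20·2=18080 → min 2696 | W₂..W₅: k=2: 0+1800+16·25·16=8200; k=3: 8000+640+16·20·16=13760; k=4: 1800+0+16·2·16=2312 → min 2312.
Length 5: W₁..W₅: k=1: 0+2312+28·16·16=9480; k=2: 11200+1800+28·25·16=24200; k=3: 16960+640+28·20·16=26560; k=4: 2696+0+28·2·16=3592 → min 3592.
Optimal parenthesization: ((W₁ (W₂ (W₃ W₄))) W₅) with cost 3592.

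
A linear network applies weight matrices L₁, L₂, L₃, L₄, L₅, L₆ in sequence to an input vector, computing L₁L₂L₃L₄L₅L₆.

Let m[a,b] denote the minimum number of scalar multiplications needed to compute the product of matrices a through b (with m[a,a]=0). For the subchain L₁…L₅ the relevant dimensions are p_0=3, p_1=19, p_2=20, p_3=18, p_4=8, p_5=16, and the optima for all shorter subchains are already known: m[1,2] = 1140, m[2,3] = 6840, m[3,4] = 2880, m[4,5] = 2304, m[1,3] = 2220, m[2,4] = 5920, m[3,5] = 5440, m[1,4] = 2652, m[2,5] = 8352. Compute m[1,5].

m[1,5] = min over k∈[1,4] of m[1,k]+m[k+1,5]+p_{0}·p_k·p_{5}.
k=1: 0 + 8352 + 3·19·16 = 9264; k=2: 1140 + 5440 + 3·20·16 = 7540; k=3: 2220 + 2304 + 3·18·16 = 5388; k=4: 2652 + 0 + 3·8·16 = 3036.
Minimum: 3036 at k=4.

3036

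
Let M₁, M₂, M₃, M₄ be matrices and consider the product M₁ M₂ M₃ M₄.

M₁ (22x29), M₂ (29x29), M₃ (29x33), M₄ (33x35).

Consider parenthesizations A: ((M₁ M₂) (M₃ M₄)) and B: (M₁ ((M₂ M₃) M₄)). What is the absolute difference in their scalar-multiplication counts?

9251

Order A = ((M₁ M₂) (M₃ M₄)): (M₁ M₂): 22×29 by 29×29 → 22×29, cost 22·29·29 = 18502; (M₃ M₄): 29×33 by 33×35 → 29×35, cost 29·33·35 = 33495; ((M₁ M₂) (M₃ M₄)): 22×29 by 29×35 → 22×35, cost 22·29·35 = 22330; cumulative 74327. Total 74327.
Order B = (M₁ ((M₂ M₃) M₄)): (M₂ M₃): 29×29 by 29×33 → 29×33, cost 29·29·33 = 27753; ((M₂ M₃) M₄): 29×33 by 33×35 → 29×35, cost 29·33·35 = 33495; cumulative 61248; (M₁ ((M₂ M₃) M₄)): 22×29 by 29×35 → 22×35, cost 22·29·35 = 22330; cumulative 83578. Total 83578.
Difference: |74327 − 83578| = 9251.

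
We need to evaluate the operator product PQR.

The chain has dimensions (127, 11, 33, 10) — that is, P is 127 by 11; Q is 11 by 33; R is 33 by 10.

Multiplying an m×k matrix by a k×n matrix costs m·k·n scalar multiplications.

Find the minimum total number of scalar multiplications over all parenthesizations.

Order (P(QR)): (QR): 11×33 by 33×10 → 11×10, cost 11·33·10 = 3630; (P(QR)): 127×11 by 11×10 → 127×10, cost 127·11·10 = 13970; cumulative 17600. Total 17600.
Order ((PQ)R): (PQ): 127×11 by 11×33 → 127×33, cost 127·11·33 = 46101; ((PQ)R): 127×33 by 33×10 → 127×10, cost 127·33·10 = 41910; cumulative 88011. Total 88011.
Minimum: 17600.

17600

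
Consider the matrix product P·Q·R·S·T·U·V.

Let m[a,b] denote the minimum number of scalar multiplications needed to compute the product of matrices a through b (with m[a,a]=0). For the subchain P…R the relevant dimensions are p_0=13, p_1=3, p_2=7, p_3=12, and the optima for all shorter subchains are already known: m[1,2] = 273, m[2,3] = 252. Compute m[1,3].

720

m[1,3] = min over k∈[1,2] of m[1,k]+m[k+1,3]+p_{0}·p_k·p_{3}.
k=1: 0 + 252 + 13·3·12 = 720; k=2: 273 + 0 + 13·7·12 = 1365.
Minimum: 720 at k=1.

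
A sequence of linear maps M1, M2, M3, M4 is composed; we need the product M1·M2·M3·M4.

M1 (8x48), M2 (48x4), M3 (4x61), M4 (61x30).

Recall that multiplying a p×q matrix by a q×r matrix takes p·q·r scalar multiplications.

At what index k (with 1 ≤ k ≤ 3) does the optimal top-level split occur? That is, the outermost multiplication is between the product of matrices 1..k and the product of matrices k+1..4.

2

Adjacent pairs: M1M2 = 8·48·4 = 1536; M2M3 = 48·4·61 = 11712; M3M4 = 4·61·30 = 7320.
Length 3: M1..M3: k=1: 0+11712+8·48·61=35136; k=2: 1536+0+8·4·61=3488 → min 3488 | M2..M4: k=2: 0+7320+48·4·30=13080; k=3: 11712+0+48·61·30=99552 → min 13080.
Top-level splits: k=1: (M1..M1)·(M2..M4) → 0+13080+8·48·30 = 24600; k=2: (M1..M2)·(M3..M4) → 1536+7320+8·4·30 = 9816; k=3: (M1..M3)·(M4..M4) → 3488+0+8·61·30 = 18128.
Best split is after M2, i.e. k = 2.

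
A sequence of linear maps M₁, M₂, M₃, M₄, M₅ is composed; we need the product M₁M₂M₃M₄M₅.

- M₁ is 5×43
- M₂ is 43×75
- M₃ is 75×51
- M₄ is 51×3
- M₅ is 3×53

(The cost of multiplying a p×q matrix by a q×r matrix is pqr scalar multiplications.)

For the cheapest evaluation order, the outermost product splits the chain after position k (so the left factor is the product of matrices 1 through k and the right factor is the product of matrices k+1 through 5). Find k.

Adjacent pairs: M₁M₂ = 5·43·75 = 16125; M₂M₃ = 43·75·51 = 164475; M₃M₄ = 75·51·3 = 11475; M₄M₅ = 51·3·53 = 8109.
Length 3: M₁..M₃: k=1: 0+164475+5·43·51=175440; k=2: 16125+0+5·75·51=35250 → min 35250 | M₂..M₄: k=2: 0+11475+43·75·3=21150; k=3: 164475+0+43·51·3=171054 → min 21150 | M₃..M₅: k=3: 0+8109+75·51·53=210834; k=4: 11475+0+75·3·53=23400 → min 23400.
Length 4: M₁..M₄: k=1: 0+21150+5·43·3=21795; k=2: 16125+11475+5·75·3=28725; k=3: 35250+0+5·51·3=36015 → min 21795 | M₂..M₅: k=2: 0+23400+43·75·53=194325; k=3: 164475+8109+43·51·53=288813; k=4: 21150+0+43·3·53=27987 → min 27987.
Top-level splits: k=1: (M₁..M₁)·(M₂..M₅) → 0+27987+5·43·53 = 39382; k=2: (M₁..M₂)·(M₃..M₅) → 16125+23400+5·75·53 = 59400; k=3: (M₁..M₃)·(M₄..M₅) → 35250+8109+5·51·53 = 56874; k=4: (M₁..M₄)·(M₅..M₅) → 21795+0+5·3·53 = 22590.
Best split is after M₄, i.e. k = 4.

4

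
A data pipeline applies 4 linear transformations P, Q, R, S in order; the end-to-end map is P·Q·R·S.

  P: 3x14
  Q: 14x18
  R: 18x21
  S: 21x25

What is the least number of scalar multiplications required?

Adjacent pairs: PQ = 3·14·18 = 756; QR = 14·18·21 = 5292; RS = 18·21·25 = 9450.
Length 3: P..R: k=1: 0+5292+3·14·21=6174; k=2: 756+0+3·18·21=1890 → min 1890 | Q..S: k=2: 0+9450+14·18·25=15750; k=3: 5292+0+14·21·25=12642 → min 12642.
Length 4: P..S: k=1: 0+12642+3·14·25=13692; k=2: 756+9450+3·18·25=11556; k=3: 1890+0+3·21·25=3465 → min 3465.
Optimal order: (((P·Q)·R)·S) with cost 3465.

3465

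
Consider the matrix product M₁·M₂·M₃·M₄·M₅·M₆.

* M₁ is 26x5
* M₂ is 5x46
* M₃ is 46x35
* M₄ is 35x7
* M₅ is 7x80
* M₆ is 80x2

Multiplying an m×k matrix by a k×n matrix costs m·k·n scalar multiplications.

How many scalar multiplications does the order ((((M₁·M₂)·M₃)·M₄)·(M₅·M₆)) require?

55694

(M₁·M₂): 26×5 by 5×46 → 26×46, cost 26·5·46 = 5980
((M₁·M₂)·M₃): 26×46 by 46×35 → 26×35, cost 26·46·35 = 41860; cumulative 47840
(((M₁·M₂)·M₃)·M₄): 26×35 by 35×7 → 26×7, cost 26·35·7 = 6370; cumulative 54210
(M₅·M₆): 7×80 by 80×2 → 7×2, cost 7·80·2 = 1120
((((M₁·M₂)·M₃)·M₄)·(M₅·M₆)): 26×7 by 7×2 → 26×2, cost 26·7·2 = 364; cumulative 55694
Total: 55694 scalar multiplications.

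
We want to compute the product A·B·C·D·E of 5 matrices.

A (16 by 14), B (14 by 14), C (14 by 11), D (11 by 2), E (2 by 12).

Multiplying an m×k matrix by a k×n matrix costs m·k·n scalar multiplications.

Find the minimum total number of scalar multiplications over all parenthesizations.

Adjacent pairs: AB = 16·14·14 = 3136; BC = 14·14·11 = 2156; CD = 14·11·2 = 308; DE = 11·2·12 = 264.
Length 3: A..C: k=1: 0+2156+16·14·11=4620; k=2: 3136+0+16·14·11=5600 → min 4620 | B..D: k=2: 0+308+14·14·2=700; k=3: 2156+0+14·11·2=2464 → min 700 | C..E: k=3: 0+264+14·11·12=2112; k=4: 308+0+14·2·12=644 → min 644.
Length 4: A..D: k=1: 0+700+16·14·2=1148; k=2: 3136+308+16·14·2=3892; k=3: 4620+0+16·11·2=4972 → min 1148 | B..E: k=2: 0+644+14·14·12=2996; k=3: 2156+264+14·11·12=4268; k=4: 700+0+14·2·12=1036 → min 1036.
Length 5: A..E: k=1: 0+1036+16·14·12=3724; k=2: 3136+644+16·14·12=6468; k=3: 4620+264+16·11·12=6996; k=4: 1148+0+16·2·12=1532 → min 1532.
Optimal order: ((A·(B·(C·D)))·E) with cost 1532.

1532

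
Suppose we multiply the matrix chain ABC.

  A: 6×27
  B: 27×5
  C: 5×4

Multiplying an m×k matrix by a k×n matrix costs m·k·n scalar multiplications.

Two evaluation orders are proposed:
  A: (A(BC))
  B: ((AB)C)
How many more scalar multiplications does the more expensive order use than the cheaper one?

258

Order A = (A(BC)): (BC): 27×5 by 5×4 → 27×4, cost 27·5·4 = 540; (A(BC)): 6×27 by 27×4 → 6×4, cost 6·27·4 = 648; cumulative 1188. Total 1188.
Order B = ((AB)C): (AB): 6×27 by 27×5 → 6×5, cost 6·27·5 = 810; ((AB)C): 6×5 by 5×4 → 6×4, cost 6·5·4 = 120; cumulative 930. Total 930.
Difference: |1188 − 930| = 258.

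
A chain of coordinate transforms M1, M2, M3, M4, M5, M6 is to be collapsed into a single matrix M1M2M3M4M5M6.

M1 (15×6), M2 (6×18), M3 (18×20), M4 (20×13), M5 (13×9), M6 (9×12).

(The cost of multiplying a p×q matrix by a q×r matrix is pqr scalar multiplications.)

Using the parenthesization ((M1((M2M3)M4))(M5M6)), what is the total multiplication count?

(M2M3): 6×18 by 18×20 → 6×20, cost 6·18·20 = 2160
((M2M3)M4): 6×20 by 20×13 → 6×13, cost 6·20·13 = 1560; cumulative 3720
(M1((M2M3)M4)): 15×6 by 6×13 → 15×13, cost 15·6·13 = 1170; cumulative 4890
(M5M6): 13×9 by 9×12 → 13×12, cost 13·9·12 = 1404
((M1((M2M3)M4))(M5M6)): 15×13 by 13×12 → 15×12, cost 15·13·12 = 2340; cumulative 8634
Total: 8634 scalar multiplications.

8634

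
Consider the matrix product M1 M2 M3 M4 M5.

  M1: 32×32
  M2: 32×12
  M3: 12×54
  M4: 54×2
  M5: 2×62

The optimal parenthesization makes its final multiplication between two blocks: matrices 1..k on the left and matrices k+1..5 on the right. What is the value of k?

Adjacent pairs: M1M2 = 32·32·12 = 12288; M2M3 = 32·12·54 = 20736; M3M4 = 12·54·2 = 1296; M4M5 = 54·2·62 = 6696.
Length 3: M1..M3: k=1: 0+20736+32·32·54=76032; k=2: 12288+0+32·12·54=33024 → min 33024 | M2..M4: k=2: 0+1296+32·12·2=2064; k=3: 20736+0+32·54·2=24192 → min 2064 | M3..M5: k=3: 0+6696+12·54·62=46872; k=4: 1296+0+12·2·62=2784 → min 2784.
Length 4: M1..M4: k=1: 0+2064+32·32·2=4112; k=2: 12288+1296+32·12·2=14352; k=3: 33024+0+32·54·2=36480 → min 4112 | M2..M5: k=2: 0+2784+32·12·62=26592; k=3: 20736+6696+32·54·62=134568; k=4: 2064+0+32·2·62=6032 → min 6032.
Top-level splits: k=1: (M1..M1)·(M2..M5) → 0+6032+32·32·62 = 69520; k=2: (M1..M2)·(M3..M5) → 12288+2784+32·12·62 = 38880; k=3: (M1..M3)·(M4..M5) → 33024+6696+32·54·62 = 146856; k=4: (M1..M4)·(M5..M5) → 4112+0+32·2·62 = 8080.
Best split is after M4, i.e. k = 4.

4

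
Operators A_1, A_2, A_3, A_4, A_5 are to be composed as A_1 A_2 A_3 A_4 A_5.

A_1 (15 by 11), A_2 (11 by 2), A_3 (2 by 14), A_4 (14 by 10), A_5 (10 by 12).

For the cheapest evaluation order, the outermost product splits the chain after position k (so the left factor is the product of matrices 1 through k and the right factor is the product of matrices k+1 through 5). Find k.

Adjacent pairs: A_1A_2 = 15·11·2 = 330; A_2A_3 = 11·2·14 = 308; A_3A_4 = 2·14·10 = 280; A_4A_5 = 14·10·12 = 1680.
Length 3: A_1..A_3: k=1: 0+308+15·11·14=2618; k=2: 330+0+15·2·14=750 → min 750 | A_2..A_4: k=2: 0+280+11·2·10=500; k=3: 308+0+11·14·10=1848 → min 500 | A_3..A_5: k=3: 0+1680+2·14·12=2016; k=4: 280+0+2·10·12=520 → min 520.
Length 4: A_1..A_4: k=1: 0+500+15·11·10=2150; k=2: 330+280+15·2·10=910; k=3: 750+0+15·14·10=2850 → min 910 | A_2..A_5: k=2: 0+520+11·2·12=784; k=3: 308+1680+11·14·12=3836; k=4: 500+0+11·10·12=1820 → min 784.
Top-level splits: k=1: (A_1..A_1)·(A_2..A_5) → 0+784+15·11·12 = 2764; k=2: (A_1..A_2)·(A_3..A_5) → 330+520+15·2·12 = 1210; k=3: (A_1..A_3)·(A_4..A_5) → 750+1680+15·14·12 = 4950; k=4: (A_1..A_4)·(A_5..A_5) → 910+0+15·10·12 = 2710.
Best split is after A_2, i.e. k = 2.

2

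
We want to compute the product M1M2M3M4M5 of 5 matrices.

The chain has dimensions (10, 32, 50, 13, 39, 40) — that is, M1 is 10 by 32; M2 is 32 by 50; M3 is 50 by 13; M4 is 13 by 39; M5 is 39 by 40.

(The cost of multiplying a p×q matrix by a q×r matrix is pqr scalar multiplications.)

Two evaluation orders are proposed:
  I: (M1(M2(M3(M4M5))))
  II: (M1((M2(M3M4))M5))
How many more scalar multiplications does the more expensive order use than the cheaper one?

27390

Order I = (M1(M2(M3(M4M5)))): (M4M5): 13×39 by 39×40 → 13×40, cost 13·39·40 = 20280; (M3(M4M5)): 50×13 by 13×40 → 50×40, cost 50·13·40 = 26000; cumulative 46280; (M2(M3(M4M5))): 32×50 by 50×40 → 32×40, cost 32·50·40 = 64000; cumulative 110280; (M1(M2(M3(M4M5)))): 10×32 by 32×40 → 10×40, cost 10·32·40 = 12800; cumulative 123080. Total 123080.
Order II = (M1((M2(M3M4))M5)): (M3M4): 50×13 by 13×39 → 50×39, cost 50·13·39 = 25350; (M2(M3M4)): 32×50 by 50×39 → 32×39, cost 32·50·39 = 62400; cumulative 87750; ((M2(M3M4))M5): 32×39 by 39×40 → 32×40, cost 32·39·40 = 49920; cumulative 137670; (M1((M2(M3M4))M5)): 10×32 by 32×40 → 10×40, cost 10·32·40 = 12800; cumulative 150470. Total 150470.
Difference: |123080 − 150470| = 27390.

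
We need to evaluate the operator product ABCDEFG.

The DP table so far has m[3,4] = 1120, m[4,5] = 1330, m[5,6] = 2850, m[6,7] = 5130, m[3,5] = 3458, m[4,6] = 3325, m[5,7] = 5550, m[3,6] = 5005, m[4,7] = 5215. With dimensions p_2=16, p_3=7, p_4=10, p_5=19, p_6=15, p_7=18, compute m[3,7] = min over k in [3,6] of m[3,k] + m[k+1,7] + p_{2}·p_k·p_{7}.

m[3,7] = min over k∈[3,6] of m[3,k]+m[k+1,7]+p_{2}·p_k·p_{7}.
k=3: 0 + 5215 + 16·7·18 = 7231; k=4: 1120 + 5550 + 16·10·18 = 9550; k=5: 3458 + 5130 + 16·19·18 = 14060; k=6: 5005 + 0 + 16·15·18 = 9325.
Minimum: 7231 at k=3.

7231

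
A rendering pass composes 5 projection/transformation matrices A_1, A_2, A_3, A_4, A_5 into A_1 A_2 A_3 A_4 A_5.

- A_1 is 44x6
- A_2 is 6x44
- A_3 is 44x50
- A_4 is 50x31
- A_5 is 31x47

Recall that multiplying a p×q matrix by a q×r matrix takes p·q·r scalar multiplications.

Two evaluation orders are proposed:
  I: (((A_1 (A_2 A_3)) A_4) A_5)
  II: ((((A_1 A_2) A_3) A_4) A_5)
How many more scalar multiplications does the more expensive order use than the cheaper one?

82016

Order I = (((A_1 (A_2 A_3)) A_4) A_5): (A_2 A_3): 6×44 by 44×50 → 6×50, cost 6·44·50 = 13200; (A_1 (A_2 A_3)): 44×6 by 6×50 → 44×50, cost 44·6·50 = 13200; cumulative 26400; ((A_1 (A_2 A_3)) A_4): 44×50 by 50×31 → 44×31, cost 44·50·31 = 68200; cumulative 94600; (((A_1 (A_2 A_3)) A_4) A_5): 44×31 by 31×47 → 44×47, cost 44·31·47 = 64108; cumulative 158708. Total 158708.
Order II = ((((A_1 A_2) A_3) A_4) A_5): (A_1 A_2): 44×6 by 6×44 → 44×44, cost 44·6·44 = 11616; ((A_1 A_2) A_3): 44×44 by 44×50 → 44×50, cost 44·44·50 = 96800; cumulative 108416; (((A_1 A_2) A_3) A_4): 44×50 by 50×31 → 44×31, cost 44·50·31 = 68200; cumulative 176616; ((((A_1 A_2) A_3) A_4) A_5): 44×31 by 31×47 → 44×47, cost 44·31·47 = 64108; cumulative 240724. Total 240724.
Difference: |158708 − 240724| = 82016.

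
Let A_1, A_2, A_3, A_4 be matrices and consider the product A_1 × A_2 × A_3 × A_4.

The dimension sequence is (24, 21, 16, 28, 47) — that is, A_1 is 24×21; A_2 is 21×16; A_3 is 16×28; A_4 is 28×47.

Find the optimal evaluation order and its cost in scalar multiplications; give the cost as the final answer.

47168

Adjacent pairs: A_1A_2 = 24·21·16 = 8064; A_2A_3 = 21·16·28 = 9408; A_3A_4 = 16·28·47 = 21056.
Length 3: A_1..A_3: k=1: 0+9408+24·21·28=23520; k=2: 8064+0+24·16·28=18816 → min 18816 | A_2..A_4: k=2: 0+21056+21·16·47=36848; k=3: 9408+0+21·28·47=37044 → min 36848.
Length 4: A_1..A_4: k=1: 0+36848+24·21·47=60536; k=2: 8064+21056+24·16·47=47168; k=3: 18816+0+24·28·47=50400 → min 47168.
Optimal parenthesization: ((A_1 × A_2) × (A_3 × A_4)) with cost 47168.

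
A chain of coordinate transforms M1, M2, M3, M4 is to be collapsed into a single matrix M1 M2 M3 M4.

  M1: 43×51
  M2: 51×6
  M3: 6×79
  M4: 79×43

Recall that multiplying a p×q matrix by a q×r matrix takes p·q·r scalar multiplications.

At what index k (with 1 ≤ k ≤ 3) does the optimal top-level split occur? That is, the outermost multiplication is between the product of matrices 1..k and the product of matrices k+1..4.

2

Adjacent pairs: M1M2 = 43·51·6 = 13158; M2M3 = 51·6·79 = 24174; M3M4 = 6·79·43 = 20382.
Length 3: M1..M3: k=1: 0+24174+43·51·79=197421; k=2: 13158+0+43·6·79=33540 → min 33540 | M2..M4: k=2: 0+20382+51·6·43=33540; k=3: 24174+0+51·79·43=197421 → min 33540.
Top-level splits: k=1: (M1..M1)·(M2..M4) → 0+33540+43·51·43 = 127839; k=2: (M1..M2)·(M3..M4) → 13158+20382+43·6·43 = 44634; k=3: (M1..M3)·(M4..M4) → 33540+0+43·79·43 = 179611.
Best split is after M2, i.e. k = 2.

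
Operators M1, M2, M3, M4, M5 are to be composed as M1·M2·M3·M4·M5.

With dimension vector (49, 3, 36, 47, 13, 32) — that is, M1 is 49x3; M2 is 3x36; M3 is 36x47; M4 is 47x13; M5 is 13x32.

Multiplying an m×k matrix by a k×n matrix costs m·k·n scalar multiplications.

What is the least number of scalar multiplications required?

Adjacent pairs: M1M2 = 49·3·36 = 5292; M2M3 = 3·36·47 = 5076; M3M4 = 36·47·13 = 21996; M4M5 = 47·13·32 = 19552.
Length 3: M1..M3: k=1: 0+5076+49·3·47=11985; k=2: 5292+0+49·36·47=88200 → min 11985 | M2..M4: k=2: 0+21996+3·36·13=23400; k=3: 5076+0+3·47·13=6909 → min 6909 | M3..M5: k=3: 0+19552+36·47·32=73696; k=4: 21996+0+36·13·32=36972 → min 36972.
Length 4: M1..M4: k=1: 0+6909+49·3·13=8820; k=2: 5292+21996+49·36·13=50220; k=3: 11985+0+49·47·13=41924 → min 8820 | M2..M5: k=2: 0+36972+3·36·32=40428; k=3: 5076+19552+3·47·32=29140; k=4: 6909+0+3·13·32=8157 → min 8157.
Length 5: M1..M5: k=1: 0+8157+49·3·32=12861; k=2: 5292+36972+49·36·32=98712; k=3: 11985+19552+49·47·32=105233; k=4: 8820+0+49·13·32=29204 → min 12861.
Optimal order: (M1·(((M2·M3)·M4)·M5)) with cost 12861.

12861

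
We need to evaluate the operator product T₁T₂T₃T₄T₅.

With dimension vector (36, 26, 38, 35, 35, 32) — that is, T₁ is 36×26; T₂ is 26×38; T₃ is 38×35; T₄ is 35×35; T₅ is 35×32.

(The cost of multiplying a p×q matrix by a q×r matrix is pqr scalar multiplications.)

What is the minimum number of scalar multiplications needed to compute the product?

Adjacent pairs: T₁T₂ = 36·26·38 = 35568; T₂T₃ = 26·38·35 = 34580; T₃T₄ = 38·35·35 = 46550; T₄T₅ = 35·35·32 = 39200.
Length 3: T₁..T₃: k=1: 0+34580+36·26·35=67340; k=2: 35568+0+36·38·35=83448 → min 67340 | T₂..T₄: k=2: 0+46550+26·38·35=81130; k=3: 34580+0+26·35·35=66430 → min 66430 | T₃..T₅: k=3: 0+39200+38·35·32=81760; k=4: 46550+0+38·35·32=89110 → min 81760.
Length 4: T₁..T₄: k=1: 0+66430+36·26·35=99190; k=2: 35568+46550+36·38·35=129998; k=3: 67340+0+36·35·35=111440 → min 99190 | T₂..T₅: k=2: 0+81760+26·38·32=113376; k=3: 34580+39200+26·35·32=102900; k=4: 66430+0+26·35·32=95550 → min 95550.
Length 5: T₁..T₅: k=1: 0+95550+36·26·32=125502; k=2: 35568+81760+36·38·32=161104; k=3: 67340+39200+36·35·32=146860; k=4: 99190+0+36·35·32=139510 → min 125502.
Optimal order: (T₁(((T₂T₃)T₄)T₅)) with cost 125502.

125502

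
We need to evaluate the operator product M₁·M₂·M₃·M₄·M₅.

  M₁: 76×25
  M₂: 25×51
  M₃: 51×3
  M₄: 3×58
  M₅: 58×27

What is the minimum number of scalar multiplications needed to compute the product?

20379

Adjacent pairs: M₁M₂ = 76·25·51 = 96900; M₂M₃ = 25·51·3 = 3825; M₃M₄ = 51·3·58 = 8874; M₄M₅ = 3·58·27 = 4698.
Length 3: M₁..M₃: k=1: 0+3825+76·25·3=9525; k=2: 96900+0+76·51·3=108528 → min 9525 | M₂..M₄: k=2: 0+8874+25·51·58=82824; k=3: 3825+0+25·3·58=8175 → min 8175 | M₃..M₅: k=3: 0+4698+51·3·27=8829; k=4: 8874+0+51·58·27=88740 → min 8829.
Length 4: M₁..M₄: k=1: 0+8175+76·25·58=118375; k=2: 96900+8874+76·51·58=330582; k=3: 9525+0+76·3·58=22749 → min 22749 | M₂..M₅: k=2: 0+8829+25·51·27=43254; k=3: 3825+4698+25·3·27=10548; k=4: 8175+0+25·58·27=47325 → min 10548.
Length 5: M₁..M₅: k=1: 0+10548+76·25·27=61848; k=2: 96900+8829+76·51·27=210381; k=3: 9525+4698+76·3·27=20379; k=4: 22749+0+76·58·27=141765 → min 20379.
Optimal order: ((M₁·(M₂·M₃))·(M₄·M₅)) with cost 20379.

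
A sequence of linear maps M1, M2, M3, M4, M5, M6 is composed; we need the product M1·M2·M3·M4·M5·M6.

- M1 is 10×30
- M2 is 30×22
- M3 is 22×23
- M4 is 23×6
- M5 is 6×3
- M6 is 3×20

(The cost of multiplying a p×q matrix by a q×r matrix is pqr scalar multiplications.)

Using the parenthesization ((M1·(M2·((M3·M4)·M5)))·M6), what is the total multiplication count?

6912

(M3·M4): 22×23 by 23×6 → 22×6, cost 22·23·6 = 3036
((M3·M4)·M5): 22×6 by 6×3 → 22×3, cost 22·6·3 = 396; cumulative 3432
(M2·((M3·M4)·M5)): 30×22 by 22×3 → 30×3, cost 30·22·3 = 1980; cumulative 5412
(M1·(M2·((M3·M4)·M5))): 10×30 by 30×3 → 10×3, cost 10·30·3 = 900; cumulative 6312
((M1·(M2·((M3·M4)·M5)))·M6): 10×3 by 3×20 → 10×20, cost 10·3·20 = 600; cumulative 6912
Total: 6912 scalar multiplications.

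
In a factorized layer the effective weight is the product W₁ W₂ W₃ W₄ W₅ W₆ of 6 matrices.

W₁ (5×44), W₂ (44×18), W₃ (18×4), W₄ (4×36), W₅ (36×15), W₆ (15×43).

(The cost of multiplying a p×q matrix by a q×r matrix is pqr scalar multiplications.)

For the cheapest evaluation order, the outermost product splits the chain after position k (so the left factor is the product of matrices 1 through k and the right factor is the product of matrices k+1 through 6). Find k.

3

Adjacent pairs: W₁W₂ = 5·44·18 = 3960; W₂W₃ = 44·18·4 = 3168; W₃W₄ = 18·4·36 = 2592; W₄W₅ = 4·36·15 = 2160; W₅W₆ = 36·15·43 = 23220.
Length 3: W₁..W₃: k=1: 0+3168+5·44·4=4048; k=2: 3960+0+5·18·4=4320 → min 4048 | W₂..W₄: k=2: 0+2592+44·18·36=31104; k=3: 3168+0+44·4·36=9504 → min 9504 | W₃..W₅: k=3: 0+2160+18·4·15=3240; k=4: 2592+0+18·36·15=12312 → min 3240 | W₄..W₆: k=4: 0+23220+4·36·43=29412; k=5: 2160+0+4·15·43=4740 → min 4740.
Length 4: W₁..W₄: k=1: 0+9504+5·44·36=17424; k=2: 3960+2592+5·18·36=9792; k=3: 4048+0+5·4·36=4768 → min 4768 | W₂..W₅: k=2: 0+3240+44·18·15=15120; k=3: 3168+2160+44·4·15=7968; k=4: 9504+0+44·36·15=33264 → min 7968 | W₃..W₆: k=3: 0+4740+18·4·43=7836; k=4: 2592+23220+18·36·43=53676; k=5: 3240+0+18·15·43=14850 → min 7836.
Length 5: W₁..W₅: k=1: 0+7968+5·44·15=11268; k=2: 3960+3240+5·18·15=8550; k=3: 4048+2160+5·4·15=6508; k=4: 4768+0+5·36·15=7468 → min 6508 | W₂..W₆: k=2: 0+7836+44·18·43=41892; k=3: 3168+4740+44·4·43=15476; k=4: 9504+23220+44·36·43=100836; k=5: 7968+0+44·15·43=36348 → min 15476.
Top-level splits: k=1: (W₁..W₁)·(W₂..W₆) → 0+15476+5·44·43 = 24936; k=2: (W₁..W₂)·(W₃..W₆) → 3960+7836+5·18·43 = 15666; k=3: (W₁..W₃)·(W₄..W₆) → 4048+4740+5·4·43 = 9648; k=4: (W₁..W₄)·(W₅..W₆) → 4768+23220+5·36·43 = 35728; k=5: (W₁..W₅)·(W₆..W₆) → 6508+0+5·15·43 = 9733.
Best split is after W₃, i.e. k = 3.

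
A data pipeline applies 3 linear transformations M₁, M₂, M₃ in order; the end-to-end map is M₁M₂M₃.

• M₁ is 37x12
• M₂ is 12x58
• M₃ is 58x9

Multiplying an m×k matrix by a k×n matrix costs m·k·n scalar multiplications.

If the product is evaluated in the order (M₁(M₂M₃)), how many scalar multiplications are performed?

10260

(M₂M₃): 12×58 by 58×9 → 12×9, cost 12·58·9 = 6264
(M₁(M₂M₃)): 37×12 by 12×9 → 37×9, cost 37·12·9 = 3996; cumulative 10260
Total: 10260 scalar multiplications.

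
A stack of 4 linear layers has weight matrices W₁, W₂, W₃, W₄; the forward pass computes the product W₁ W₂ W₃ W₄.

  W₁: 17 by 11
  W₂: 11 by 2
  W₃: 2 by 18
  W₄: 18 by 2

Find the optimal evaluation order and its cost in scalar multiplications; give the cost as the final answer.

490

Adjacent pairs: W₁W₂ = 17·11·2 = 374; W₂W₃ = 11·2·18 = 396; W₃W₄ = 2·18·2 = 72.
Length 3: W₁..W₃: k=1: 0+396+17·11·18=3762; k=2: 374+0+17·2·18=986 → min 986 | W₂..W₄: k=2: 0+72+11·2·2=116; k=3: 396+0+11·18·2=792 → min 116.
Length 4: W₁..W₄: k=1: 0+116+17·11·2=490; k=2: 374+72+17·2·2=514; k=3: 986+0+17·18·2=1598 → min 490.
Optimal parenthesization: (W₁ (W₂ (W₃ W₄))) with cost 490.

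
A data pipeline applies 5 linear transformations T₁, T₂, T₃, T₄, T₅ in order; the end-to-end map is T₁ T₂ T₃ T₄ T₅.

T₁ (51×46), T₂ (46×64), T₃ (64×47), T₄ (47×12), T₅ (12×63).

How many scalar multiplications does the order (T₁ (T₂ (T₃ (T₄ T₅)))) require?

558306

(T₄ T₅): 47×12 by 12×63 → 47×63, cost 47·12·63 = 35532
(T₃ (T₄ T₅)): 64×47 by 47×63 → 64×63, cost 64·47·63 = 189504; cumulative 225036
(T₂ (T₃ (T₄ T₅))): 46×64 by 64×63 → 46×63, cost 46·64·63 = 185472; cumulative 410508
(T₁ (T₂ (T₃ (T₄ T₅)))): 51×46 by 46×63 → 51×63, cost 51·46·63 = 147798; cumulative 558306
Total: 558306 scalar multiplications.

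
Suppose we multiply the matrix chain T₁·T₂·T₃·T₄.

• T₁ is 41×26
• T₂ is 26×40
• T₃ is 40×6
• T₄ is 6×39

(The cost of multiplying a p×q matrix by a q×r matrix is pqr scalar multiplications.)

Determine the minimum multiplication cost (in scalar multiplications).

22230

Adjacent pairs: T₁T₂ = 41·26·40 = 42640; T₂T₃ = 26·40·6 = 6240; T₃T₄ = 40·6·39 = 9360.
Length 3: T₁..T₃: k=1: 0+6240+41·26·6=12636; k=2: 42640+0+41·40·6=52480 → min 12636 | T₂..T₄: k=2: 0+9360+26·40·39=49920; k=3: 6240+0+26·6·39=12324 → min 12324.
Length 4: T₁..T₄: k=1: 0+12324+41·26·39=53898; k=2: 42640+9360+41·40·39=115960; k=3: 12636+0+41·6·39=22230 → min 22230.
Optimal order: ((T₁·(T₂·T₃))·T₄) with cost 22230.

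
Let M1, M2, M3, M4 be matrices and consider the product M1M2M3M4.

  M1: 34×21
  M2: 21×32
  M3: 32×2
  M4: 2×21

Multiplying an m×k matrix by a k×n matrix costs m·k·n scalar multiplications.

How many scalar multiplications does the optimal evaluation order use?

Adjacent pairs: M1M2 = 34·21·32 = 22848; M2M3 = 21·32·2 = 1344; M3M4 = 32·2·21 = 1344.
Length 3: M1..M3: k=1: 0+1344+34·21·2=2772; k=2: 22848+0+34·32·2=25024 → min 2772 | M2..M4: k=2: 0+1344+21·32·21=15456; k=3: 1344+0+21·2·21=2226 → min 2226.
Length 4: M1..M4: k=1: 0+2226+34·21·21=17220; k=2: 22848+1344+34·32·21=47040; k=3: 2772+0+34·2·21=4200 → min 4200.
Optimal order: ((M1(M2M3))M4) with cost 4200.

4200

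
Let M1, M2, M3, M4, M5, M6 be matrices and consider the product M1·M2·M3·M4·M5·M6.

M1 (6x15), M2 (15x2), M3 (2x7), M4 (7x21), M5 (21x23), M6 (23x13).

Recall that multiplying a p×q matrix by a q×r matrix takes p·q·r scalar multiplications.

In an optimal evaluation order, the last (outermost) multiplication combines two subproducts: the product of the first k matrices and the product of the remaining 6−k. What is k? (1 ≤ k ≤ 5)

2

Adjacent pairs: M1M2 = 6·15·2 = 180; M2M3 = 15·2·7 = 210; M3M4 = 2·7·21 = 294; M4M5 = 7·21·23 = 3381; M5M6 = 21·23·13 = 6279.
Length 3: M1..M3: k=1: 0+210+6·15·7=840; k=2: 180+0+6·2·7=264 → min 264 | M2..M4: k=2: 0+294+15·2·21=924; k=3: 210+0+15·7·21=2415 → min 924 | M3..M5: k=3: 0+3381+2·7·23=3703; k=4: 294+0+2·21·23=1260 → min 1260 | M4..M6: k=4: 0+6279+7·21·13=8190; k=5: 3381+0+7·23·13=5474 → min 5474.
Length 4: M1..M4: k=1: 0+924+6·15·21=2814; k=2: 180+294+6·2·21=726; k=3: 264+0+6·7·21=1146 → min 726 | M2..M5: k=2: 0+1260+15·2·23=1950; k=3: 210+3381+15·7·23=6006; k=4: 924+0+15·21·23=8169 → min 1950 | M3..M6: k=3: 0+5474+2·7·13=5656; k=4: 294+6279+2·21·13=7119; k=5: 1260+0+2·23·13=1858 → min 1858.
Length 5: M1..M5: k=1: 0+1950+6·15·23=4020; k=2: 180+1260+6·2·23=1716; k=3: 264+3381+6·7·23=4611; k=4: 726+0+6·21·23=3624 → min 1716 | M2..M6: k=2: 0+1858+15·2·13=2248; k=3: 210+5474+15·7·13=7049; k=4: 924+6279+15·21·13=11298; k=5: 1950+0+15·23·13=6435 → min 2248.
Top-level splits: k=1: (M1..M1)·(M2..M6) → 0+2248+6·15·13 = 3418; k=2: (M1..M2)·(M3..M6) → 180+1858+6·2·13 = 2194; k=3: (M1..M3)·(M4..M6) → 264+5474+6·7·13 = 6284; k=4: (M1..M4)·(M5..M6) → 726+6279+6·21·13 = 8643; k=5: (M1..M5)·(M6..M6) → 1716+0+6·23·13 = 3510.
Best split is after M2, i.e. k = 2.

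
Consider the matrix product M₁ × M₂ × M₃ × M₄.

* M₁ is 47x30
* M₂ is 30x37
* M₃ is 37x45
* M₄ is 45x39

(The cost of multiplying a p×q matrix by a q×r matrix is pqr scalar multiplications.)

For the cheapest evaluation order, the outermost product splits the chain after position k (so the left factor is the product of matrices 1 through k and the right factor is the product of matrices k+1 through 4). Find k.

Adjacent pairs: M₁M₂ = 47·30·37 = 52170; M₂M₃ = 30·37·45 = 49950; M₃M₄ = 37·45·39 = 64935.
Length 3: M₁..M₃: k=1: 0+49950+47·30·45=113400; k=2: 52170+0+47·37·45=130425 → min 113400 | M₂..M₄: k=2: 0+64935+30·37·39=108225; k=3: 49950+0+30·45·39=102600 → min 102600.
Top-level splits: k=1: (M₁..M₁)·(M₂..M₄) → 0+102600+47·30·39 = 157590; k=2: (M₁..M₂)·(M₃..M₄) → 52170+64935+47·37·39 = 184926; k=3: (M₁..M₃)·(M₄..M₄) → 113400+0+47·45·39 = 195885.
Best split is after M₁, i.e. k = 1.

1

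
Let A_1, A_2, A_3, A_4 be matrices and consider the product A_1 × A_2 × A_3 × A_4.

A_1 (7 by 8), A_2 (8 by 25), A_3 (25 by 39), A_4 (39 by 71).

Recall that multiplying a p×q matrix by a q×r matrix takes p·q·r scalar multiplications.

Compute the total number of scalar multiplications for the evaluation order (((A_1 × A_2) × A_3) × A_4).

27608

(A_1 × A_2): 7×8 by 8×25 → 7×25, cost 7·8·25 = 1400
((A_1 × A_2) × A_3): 7×25 by 25×39 → 7×39, cost 7·25·39 = 6825; cumulative 8225
(((A_1 × A_2) × A_3) × A_4): 7×39 by 39×71 → 7×71, cost 7·39·71 = 19383; cumulative 27608
Total: 27608 scalar multiplications.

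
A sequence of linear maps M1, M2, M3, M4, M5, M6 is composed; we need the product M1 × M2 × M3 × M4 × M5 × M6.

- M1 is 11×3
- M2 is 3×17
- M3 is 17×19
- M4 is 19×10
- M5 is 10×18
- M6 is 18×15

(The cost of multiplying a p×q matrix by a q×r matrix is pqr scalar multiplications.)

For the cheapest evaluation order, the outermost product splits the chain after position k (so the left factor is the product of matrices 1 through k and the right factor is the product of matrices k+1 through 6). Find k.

Adjacent pairs: M1M2 = 11·3·17 = 561; M2M3 = 3·17·19 = 969; M3M4 = 17·19·10 = 3230; M4M5 = 19·10·18 = 3420; M5M6 = 10·18·15 = 2700.
Length 3: M1..M3: k=1: 0+969+11·3·19=1596; k=2: 561+0+11·17·19=4114 → min 1596 | M2..M4: k=2: 0+3230+3·17·10=3740; k=3: 969+0+3·19·10=1539 → min 1539 | M3..M5: k=3: 0+3420+17·19·18=9234; k=4: 3230+0+17·10·18=6290 → min 6290 | M4..M6: k=4: 0+2700+19·10·15=5550; k=5: 3420+0+19·18·15=8550 → min 5550.
Length 4: M1..M4: k=1: 0+1539+11·3·10=1869; k=2: 561+3230+11·17·10=5661; k=3: 1596+0+11·19·10=3686 → min 1869 | M2..M5: k=2: 0+6290+3·17·18=7208; k=3: 969+3420+3·19·18=5415; k=4: 1539+0+3·10·18=2079 → min 2079 | M3..M6: k=3: 0+5550+17·19·15=10395; k=4: 3230+2700+17·10·15=8480; k=5: 6290+0+17·18·15=10880 → min 8480.
Length 5: M1..M5: k=1: 0+2079+11·3·18=2673; k=2: 561+6290+11·17·18=10217; k=3: 1596+3420+11·19·18=8778; k=4: 1869+0+11·10·18=3849 → min 2673 | M2..M6: k=2: 0+8480+3·17·15=9245; k=3: 969+5550+3·19·15=7374; k=4: 1539+2700+3·10·15=4689; k=5: 2079+0+3·18·15=2889 → min 2889.
Top-level splits: k=1: (M1..M1)·(M2..M6) → 0+2889+11·3·15 = 3384; k=2: (M1..M2)·(M3..M6) → 561+8480+11·17·15 = 11846; k=3: (M1..M3)·(M4..M6) → 1596+5550+11·19·15 = 10281; k=4: (M1..M4)·(M5..M6) → 1869+2700+11·10·15 = 6219; k=5: (M1..M5)·(M6..M6) → 2673+0+11·18·15 = 5643.
Best split is after M1, i.e. k = 1.

1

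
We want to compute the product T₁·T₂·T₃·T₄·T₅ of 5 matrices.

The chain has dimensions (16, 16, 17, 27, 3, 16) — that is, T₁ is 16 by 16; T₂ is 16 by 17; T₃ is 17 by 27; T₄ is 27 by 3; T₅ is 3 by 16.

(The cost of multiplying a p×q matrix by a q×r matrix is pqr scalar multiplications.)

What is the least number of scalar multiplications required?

Adjacent pairs: T₁T₂ = 16·16·17 = 4352; T₂T₃ = 16·17·27 = 7344; T₃T₄ = 17·27·3 = 1377; T₄T₅ = 27·3·16 = 1296.
Length 3: T₁..T₃: k=1: 0+7344+16·16·27=14256; k=2: 4352+0+16·17·27=11696 → min 11696 | T₂..T₄: k=2: 0+1377+16·17·3=2193; k=3: 7344+0+16·27·3=8640 → min 2193 | T₃..T₅: k=3: 0+1296+17·27·16=8640; k=4: 1377+0+17·3·16=2193 → min 2193.
Length 4: T₁..T₄: k=1: 0+2193+16·16·3=2961; k=2: 4352+1377+16·17·3=6545; k=3: 11696+0+16·27·3=12992 → min 2961 | T₂..T₅: k=2: 0+2193+16·17·16=6545; k=3: 7344+1296+16·27·16=15552; k=4: 2193+0+16·3·16=2961 → min 2961.
Length 5: T₁..T₅: k=1: 0+2961+16·16·16=7057; k=2: 4352+2193+16·17·16=10897; k=3: 11696+1296+16·27·16=19904; k=4: 2961+0+16·3·16=3729 → min 3729.
Optimal order: ((T₁·(T₂·(T₃·T₄)))·T₅) with cost 3729.

3729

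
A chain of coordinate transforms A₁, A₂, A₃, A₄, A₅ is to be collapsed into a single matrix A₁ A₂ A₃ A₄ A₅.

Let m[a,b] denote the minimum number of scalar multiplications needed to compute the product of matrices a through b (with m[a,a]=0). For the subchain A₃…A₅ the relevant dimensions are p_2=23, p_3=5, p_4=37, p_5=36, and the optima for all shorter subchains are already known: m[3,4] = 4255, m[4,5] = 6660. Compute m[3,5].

m[3,5] = min over k∈[3,4] of m[3,k]+m[k+1,5]+p_{2}·p_k·p_{5}.
k=3: 0 + 6660 + 23·5·36 = 10800; k=4: 4255 + 0 + 23·37·36 = 34891.
Minimum: 10800 at k=3.

10800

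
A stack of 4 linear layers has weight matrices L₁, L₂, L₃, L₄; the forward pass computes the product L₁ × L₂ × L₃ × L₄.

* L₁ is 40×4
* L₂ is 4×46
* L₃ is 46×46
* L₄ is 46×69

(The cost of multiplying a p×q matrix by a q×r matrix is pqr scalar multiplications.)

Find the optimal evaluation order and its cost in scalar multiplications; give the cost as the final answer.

Adjacent pairs: L₁L₂ = 40·4·46 = 7360; L₂L₃ = 4·46·46 = 8464; L₃L₄ = 46·46·69 = 146004.
Length 3: L₁..L₃: k=1: 0+8464+40·4·46=15824; k=2: 7360+0+40·46·46=92000 → min 15824 | L₂..L₄: k=2: 0+146004+4·46·69=158700; k=3: 8464+0+4·46·69=21160 → min 21160.
Length 4: L₁..L₄: k=1: 0+21160+40·4·69=32200; k=2: 7360+146004+40·46·69=280324; k=3: 15824+0+40·46·69=142784 → min 32200.
Optimal parenthesization: (L₁ × ((L₂ × L₃) × L₄)) with cost 32200.

32200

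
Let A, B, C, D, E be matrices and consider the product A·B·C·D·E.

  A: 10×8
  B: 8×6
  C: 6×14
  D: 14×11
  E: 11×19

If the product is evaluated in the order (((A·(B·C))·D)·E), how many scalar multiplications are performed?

5422

(B·C): 8×6 by 6×14 → 8×14, cost 8·6·14 = 672
(A·(B·C)): 10×8 by 8×14 → 10×14, cost 10·8·14 = 1120; cumulative 1792
((A·(B·C))·D): 10×14 by 14×11 → 10×11, cost 10·14·11 = 1540; cumulative 3332
(((A·(B·C))·D)·E): 10×11 by 11×19 → 10×19, cost 10·11·19 = 2090; cumulative 5422
Total: 5422 scalar multiplications.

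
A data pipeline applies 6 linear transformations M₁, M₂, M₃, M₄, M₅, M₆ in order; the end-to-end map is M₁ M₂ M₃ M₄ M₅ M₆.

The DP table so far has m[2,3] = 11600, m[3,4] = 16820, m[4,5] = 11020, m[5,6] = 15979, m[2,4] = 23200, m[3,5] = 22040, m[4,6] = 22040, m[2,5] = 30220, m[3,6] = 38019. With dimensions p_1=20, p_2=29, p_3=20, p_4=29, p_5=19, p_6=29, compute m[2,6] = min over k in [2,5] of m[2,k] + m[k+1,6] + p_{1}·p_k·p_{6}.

41240

m[2,6] = min over k∈[2,5] of m[2,k]+m[k+1,6]+p_{1}·p_k·p_{6}.
k=2: 0 + 38019 + 20·29·29 = 54839; k=3: 11600 + 22040 + 20·20·29 = 45240; k=4: 23200 + 15979 + 20·29·29 = 55999; k=5: 30220 + 0 + 20·19·29 = 41240.
Minimum: 41240 at k=5.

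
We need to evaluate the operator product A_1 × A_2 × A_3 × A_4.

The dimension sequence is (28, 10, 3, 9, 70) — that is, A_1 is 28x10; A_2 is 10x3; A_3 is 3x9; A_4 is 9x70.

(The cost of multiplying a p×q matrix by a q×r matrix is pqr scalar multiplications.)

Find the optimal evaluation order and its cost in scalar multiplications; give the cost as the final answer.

8610

Adjacent pairs: A_1A_2 = 28·10·3 = 840; A_2A_3 = 10·3·9 = 270; A_3A_4 = 3·9·70 = 1890.
Length 3: A_1..A_3: k=1: 0+270+28·10·9=2790; k=2: 840+0+28·3·9=1596 → min 1596 | A_2..A_4: k=2: 0+1890+10·3·70=3990; k=3: 270+0+10·9·70=6570 → min 3990.
Length 4: A_1..A_4: k=1: 0+3990+28·10·70=23590; k=2: 840+1890+28·3·70=8610; k=3: 1596+0+28·9·70=19236 → min 8610.
Optimal parenthesization: ((A_1 × A_2) × (A_3 × A_4)) with cost 8610.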